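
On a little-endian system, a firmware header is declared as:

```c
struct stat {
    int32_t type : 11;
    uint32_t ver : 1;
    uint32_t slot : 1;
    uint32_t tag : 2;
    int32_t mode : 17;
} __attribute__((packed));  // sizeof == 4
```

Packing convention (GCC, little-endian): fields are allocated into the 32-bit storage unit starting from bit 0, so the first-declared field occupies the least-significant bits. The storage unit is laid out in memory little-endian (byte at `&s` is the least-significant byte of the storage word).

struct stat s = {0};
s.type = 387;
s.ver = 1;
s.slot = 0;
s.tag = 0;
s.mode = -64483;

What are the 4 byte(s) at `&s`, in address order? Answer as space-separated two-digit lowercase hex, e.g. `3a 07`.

type:11 = 387 → 0x183 << 0 → word 0x00000183
ver:1 = 1 → 0x1 << 11 → word 0x00000983
slot:1 = 0 → 0x0 << 12 → word 0x00000983
tag:2 = 0 → 0x0 << 13 → word 0x00000983
mode:17 = -64483 → 0x1041d << 15 → word 0x820e8983
word = 0x820e8983 → little-endian bytes:
  [0]=0x83  [1]=0x89  [2]=0x0e  [3]=0x82

83 89 0e 82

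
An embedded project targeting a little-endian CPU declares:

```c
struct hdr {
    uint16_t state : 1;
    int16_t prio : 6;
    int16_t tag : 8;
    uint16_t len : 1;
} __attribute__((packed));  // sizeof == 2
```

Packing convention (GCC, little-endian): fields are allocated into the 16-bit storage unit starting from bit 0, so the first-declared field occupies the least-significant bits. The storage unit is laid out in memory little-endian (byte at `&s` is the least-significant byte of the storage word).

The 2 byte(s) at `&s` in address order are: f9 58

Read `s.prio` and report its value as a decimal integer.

-4

[0]=0xf9 [1]=0x58 (little-endian) → word 0x58f9
state:1 @ bit 0 → (0x58f9>>0)&0x1 = 0x1
prio:6 @ bit 1 → (0x58f9>>1)&0x3f = 0x3c  ←
tag:8 @ bit 7 → (0x58f9>>7)&0xff = 0xb1
len:1 @ bit 15 → (0x58f9>>15)&0x1 = 0x0
prio signed 6b, MSB=1: 60 - 64 = -4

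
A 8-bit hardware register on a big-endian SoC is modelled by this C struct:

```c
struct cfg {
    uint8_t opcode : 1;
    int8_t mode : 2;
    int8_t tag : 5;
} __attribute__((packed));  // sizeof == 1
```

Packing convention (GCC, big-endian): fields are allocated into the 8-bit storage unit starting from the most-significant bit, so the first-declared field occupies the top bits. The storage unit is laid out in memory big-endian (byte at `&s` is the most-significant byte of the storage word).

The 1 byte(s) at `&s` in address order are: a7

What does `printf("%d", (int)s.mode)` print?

1

[0]=0xa7 (big-endian) → word 0xa7
opcode [7+:1] = (word>>7) & 0x1 = 1
mode [5+:2] = (word>>5) & 0x3 = 1  ←
tag [0+:5] = (word>>0) & 0x1f = 7
mode signed 2b, MSB=0: value = 1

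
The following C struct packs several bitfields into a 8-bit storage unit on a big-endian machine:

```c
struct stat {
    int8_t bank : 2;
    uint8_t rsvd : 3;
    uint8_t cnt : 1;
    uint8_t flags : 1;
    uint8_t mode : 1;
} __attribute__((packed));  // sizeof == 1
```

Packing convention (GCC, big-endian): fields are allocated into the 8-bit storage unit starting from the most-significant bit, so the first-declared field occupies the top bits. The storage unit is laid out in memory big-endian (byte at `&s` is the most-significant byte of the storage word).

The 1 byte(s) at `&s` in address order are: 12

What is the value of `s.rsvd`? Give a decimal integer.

[0]=0x12 (big-endian) → word 0x12
bank [6+:2] = (word>>6) & 0x3 = 0
rsvd [3+:3] = (word>>3) & 0x7 = 2  ←
cnt [2+:1] = (word>>2) & 0x1 = 0
flags [1+:1] = (word>>1) & 0x1 = 1
mode [0+:1] = (word>>0) & 0x1 = 0

2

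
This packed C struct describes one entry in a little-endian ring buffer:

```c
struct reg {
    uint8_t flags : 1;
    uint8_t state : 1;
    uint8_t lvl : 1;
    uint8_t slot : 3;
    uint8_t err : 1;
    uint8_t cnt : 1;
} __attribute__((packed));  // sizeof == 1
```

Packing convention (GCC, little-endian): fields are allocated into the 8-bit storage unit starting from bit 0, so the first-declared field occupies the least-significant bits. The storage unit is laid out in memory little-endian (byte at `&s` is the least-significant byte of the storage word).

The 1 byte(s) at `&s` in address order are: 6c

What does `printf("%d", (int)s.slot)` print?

[0]=0x6c (little-endian) → word 0x6c
flags [0+:1] = (word>>0) & 0x1 = 0
state [1+:1] = (word>>1) & 0x1 = 0
lvl [2+:1] = (word>>2) & 0x1 = 1
slot [3+:3] = (word>>3) & 0x7 = 5  ←
err [6+:1] = (word>>6) & 0x1 = 1
cnt [7+:1] = (word>>7) & 0x1 = 0

5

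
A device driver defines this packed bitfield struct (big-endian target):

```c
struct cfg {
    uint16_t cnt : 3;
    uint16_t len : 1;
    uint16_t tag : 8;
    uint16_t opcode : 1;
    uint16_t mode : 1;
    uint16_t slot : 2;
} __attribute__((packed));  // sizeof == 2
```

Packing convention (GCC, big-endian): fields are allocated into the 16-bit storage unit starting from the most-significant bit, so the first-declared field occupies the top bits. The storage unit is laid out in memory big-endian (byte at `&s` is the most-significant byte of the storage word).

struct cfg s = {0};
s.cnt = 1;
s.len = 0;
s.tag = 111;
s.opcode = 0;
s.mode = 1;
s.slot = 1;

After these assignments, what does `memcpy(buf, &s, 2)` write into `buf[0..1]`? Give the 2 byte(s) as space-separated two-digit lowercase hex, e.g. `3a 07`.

cnt (3b) val=1 bits=0x1 at bit 13: 0x2000
len (1b) val=0 bits=0x0 at bit 12: 0x2000
tag (8b) val=111 bits=0x6f at bit 4: 0x26f0
opcode (1b) val=0 bits=0x0 at bit 3: 0x26f0
mode (1b) val=1 bits=0x1 at bit 2: 0x26f4
slot (2b) val=1 bits=0x1 at bit 0: 0x26f5
word = 0x26f5 → big-endian bytes:
  [0]=0x26  [1]=0xf5

26 f5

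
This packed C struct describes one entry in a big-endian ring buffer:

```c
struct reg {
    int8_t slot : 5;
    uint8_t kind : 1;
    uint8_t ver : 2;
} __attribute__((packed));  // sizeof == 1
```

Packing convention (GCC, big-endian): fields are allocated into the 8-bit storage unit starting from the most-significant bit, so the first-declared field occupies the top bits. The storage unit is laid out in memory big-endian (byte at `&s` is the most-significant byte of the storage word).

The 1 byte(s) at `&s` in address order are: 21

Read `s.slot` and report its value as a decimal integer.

4

[0]=0x21 (big-endian) → word 0x21
slot:5 @ bit 3 → (0x21>>3)&0x1f = 0x4  ←
kind:1 @ bit 2 → (0x21>>2)&0x1 = 0x0
ver:2 @ bit 0 → (0x21>>0)&0x3 = 0x1
slot signed 5b, MSB=0: value = 4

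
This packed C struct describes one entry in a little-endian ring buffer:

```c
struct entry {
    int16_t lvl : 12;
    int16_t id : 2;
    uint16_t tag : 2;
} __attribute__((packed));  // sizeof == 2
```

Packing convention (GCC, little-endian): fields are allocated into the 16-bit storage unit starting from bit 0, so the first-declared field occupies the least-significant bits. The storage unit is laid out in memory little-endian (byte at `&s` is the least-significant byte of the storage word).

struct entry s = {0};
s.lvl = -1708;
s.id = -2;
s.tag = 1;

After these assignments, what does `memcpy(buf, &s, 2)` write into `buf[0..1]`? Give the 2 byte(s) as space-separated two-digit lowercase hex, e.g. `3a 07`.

54 69

lvl (12b) val=-1708 bits=0x954 at bit 0: 0x0954
id (2b) val=-2 bits=0x2 at bit 12: 0x2954
tag (2b) val=1 bits=0x1 at bit 14: 0x6954
word = 0x6954 → little-endian bytes:
  [0]=0x54  [1]=0x69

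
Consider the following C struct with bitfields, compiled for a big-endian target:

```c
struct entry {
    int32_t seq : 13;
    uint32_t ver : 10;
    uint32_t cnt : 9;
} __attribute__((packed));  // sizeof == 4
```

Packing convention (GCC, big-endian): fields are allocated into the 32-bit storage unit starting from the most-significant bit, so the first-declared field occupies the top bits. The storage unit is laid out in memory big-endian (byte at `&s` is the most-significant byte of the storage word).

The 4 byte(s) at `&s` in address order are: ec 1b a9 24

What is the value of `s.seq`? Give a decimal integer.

[0]=0xec [1]=0x1b [2]=0xa9 [3]=0x24 (big-endian) → word 0xec1ba924
seq:13 @ bit 19 → (0xec1ba924>>19)&0x1fff = 0x1d83  ←
ver:10 @ bit 9 → (0xec1ba924>>9)&0x3ff = 0x1d4
cnt:9 @ bit 0 → (0xec1ba924>>0)&0x1ff = 0x124
seq signed 13b, MSB=1: 7555 - 8192 = -637

-637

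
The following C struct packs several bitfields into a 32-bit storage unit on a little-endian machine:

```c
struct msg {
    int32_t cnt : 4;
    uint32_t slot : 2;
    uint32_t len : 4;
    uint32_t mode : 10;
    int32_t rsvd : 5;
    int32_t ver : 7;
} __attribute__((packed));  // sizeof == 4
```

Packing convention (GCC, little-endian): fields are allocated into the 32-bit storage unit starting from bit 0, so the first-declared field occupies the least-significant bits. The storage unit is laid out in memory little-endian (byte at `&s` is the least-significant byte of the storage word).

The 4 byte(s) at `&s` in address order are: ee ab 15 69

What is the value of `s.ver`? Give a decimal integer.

52

[0]=0xee [1]=0xab [2]=0x15 [3]=0x69 (little-endian) → word 0x6915abee
cnt:4 @ bit 0 → (0x6915abee>>0)&0xf = 0xe
slot:2 @ bit 4 → (0x6915abee>>4)&0x3 = 0x2
len:4 @ bit 6 → (0x6915abee>>6)&0xf = 0xf
mode:10 @ bit 10 → (0x6915abee>>10)&0x3ff = 0x16a
rsvd:5 @ bit 20 → (0x6915abee>>20)&0x1f = 0x11
ver:7 @ bit 25 → (0x6915abee>>25)&0x7f = 0x34  ←
ver signed 7b, MSB=0: value = 52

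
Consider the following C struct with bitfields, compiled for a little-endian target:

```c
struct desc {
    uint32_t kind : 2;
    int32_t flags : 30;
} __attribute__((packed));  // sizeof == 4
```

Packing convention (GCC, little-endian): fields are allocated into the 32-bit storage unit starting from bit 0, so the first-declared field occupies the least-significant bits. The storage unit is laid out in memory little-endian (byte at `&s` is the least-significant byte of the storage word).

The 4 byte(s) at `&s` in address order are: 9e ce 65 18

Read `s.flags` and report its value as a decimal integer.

102331303

[0]=0x9e [1]=0xce [2]=0x65 [3]=0x18 (little-endian) → word 0x1865ce9e
kind:2 @ bit 0 → (0x1865ce9e>>0)&0x3 = 0x2
flags:30 @ bit 2 → (0x1865ce9e>>2)&0x3fffffff = 0x61973a7  ←
flags signed 30b, MSB=0: value = 102331303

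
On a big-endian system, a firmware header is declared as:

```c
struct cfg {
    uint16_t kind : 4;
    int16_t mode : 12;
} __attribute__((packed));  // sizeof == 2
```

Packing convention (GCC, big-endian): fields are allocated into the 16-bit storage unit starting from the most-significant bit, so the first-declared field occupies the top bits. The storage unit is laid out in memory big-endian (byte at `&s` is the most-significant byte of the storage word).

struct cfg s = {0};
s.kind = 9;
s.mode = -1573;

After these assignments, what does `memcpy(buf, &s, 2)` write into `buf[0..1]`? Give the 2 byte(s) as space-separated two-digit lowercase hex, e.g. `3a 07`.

[12+:4] kind=9 & 0xf = 0x9; word=0x9000
[0+:12] mode=-1573 & 0xfff = 0x9db; word=0x99db
word = 0x99db → big-endian bytes:
  [0]=0x99  [1]=0xdb

99 db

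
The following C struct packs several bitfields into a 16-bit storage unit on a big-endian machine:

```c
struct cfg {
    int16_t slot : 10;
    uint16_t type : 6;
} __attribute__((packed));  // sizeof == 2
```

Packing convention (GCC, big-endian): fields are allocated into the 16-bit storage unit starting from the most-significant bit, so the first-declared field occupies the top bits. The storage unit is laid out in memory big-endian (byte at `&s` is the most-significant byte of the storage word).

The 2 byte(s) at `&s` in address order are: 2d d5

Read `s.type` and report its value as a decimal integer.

21

[0]=0x2d [1]=0xd5 (big-endian) → word 0x2dd5
slot [6+:10] = (word>>6) & 0x3ff = 183
type [0+:6] = (word>>0) & 0x3f = 21  ←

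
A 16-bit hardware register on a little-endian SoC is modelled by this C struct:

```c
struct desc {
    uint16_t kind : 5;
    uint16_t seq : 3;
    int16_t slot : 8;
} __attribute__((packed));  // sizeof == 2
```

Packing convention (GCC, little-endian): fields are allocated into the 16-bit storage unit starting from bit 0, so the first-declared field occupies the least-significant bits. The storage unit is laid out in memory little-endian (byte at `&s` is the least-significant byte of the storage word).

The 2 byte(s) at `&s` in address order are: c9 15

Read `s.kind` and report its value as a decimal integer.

[0]=0xc9 [1]=0x15 (little-endian) → word 0x15c9
kind [0+:5] = (word>>0) & 0x1f = 9  ←
seq [5+:3] = (word>>5) & 0x7 = 6
slot [8+:8] = (word>>8) & 0xff = 21

9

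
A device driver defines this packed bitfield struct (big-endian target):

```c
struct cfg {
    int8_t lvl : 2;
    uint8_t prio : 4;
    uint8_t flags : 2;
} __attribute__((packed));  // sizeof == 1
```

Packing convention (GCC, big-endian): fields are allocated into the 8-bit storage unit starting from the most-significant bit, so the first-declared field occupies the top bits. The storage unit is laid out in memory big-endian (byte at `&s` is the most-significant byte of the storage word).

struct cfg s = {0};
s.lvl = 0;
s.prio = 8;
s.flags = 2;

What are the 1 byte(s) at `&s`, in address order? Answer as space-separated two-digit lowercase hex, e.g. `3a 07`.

lvl:2 = 0 → 0x0 << 6 → word 0x00
prio:4 = 8 → 0x8 << 2 → word 0x20
flags:2 = 2 → 0x2 << 0 → word 0x22
word = 0x22 → big-endian bytes:
  [0]=0x22

22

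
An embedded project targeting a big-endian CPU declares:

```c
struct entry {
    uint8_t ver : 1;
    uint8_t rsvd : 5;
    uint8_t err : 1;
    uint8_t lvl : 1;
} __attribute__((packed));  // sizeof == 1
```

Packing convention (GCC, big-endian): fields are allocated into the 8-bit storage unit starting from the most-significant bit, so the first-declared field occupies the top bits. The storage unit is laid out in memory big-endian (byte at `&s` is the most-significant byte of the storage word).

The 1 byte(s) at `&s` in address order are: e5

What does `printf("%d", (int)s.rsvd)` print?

[0]=0xe5 (big-endian) → word 0xe5
ver:1 @ bit 7 → (0xe5>>7)&0x1 = 0x1
rsvd:5 @ bit 2 → (0xe5>>2)&0x1f = 0x19  ←
err:1 @ bit 1 → (0xe5>>1)&0x1 = 0x0
lvl:1 @ bit 0 → (0xe5>>0)&0x1 = 0x1

25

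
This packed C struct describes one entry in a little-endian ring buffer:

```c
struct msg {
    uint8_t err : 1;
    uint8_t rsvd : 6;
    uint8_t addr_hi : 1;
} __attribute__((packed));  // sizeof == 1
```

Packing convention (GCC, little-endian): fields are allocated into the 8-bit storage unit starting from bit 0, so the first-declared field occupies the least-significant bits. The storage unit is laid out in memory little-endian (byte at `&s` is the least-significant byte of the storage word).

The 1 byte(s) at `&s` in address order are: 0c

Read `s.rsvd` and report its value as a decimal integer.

6

[0]=0x0c (little-endian) → word 0x0c
err [0+:1] = (word>>0) & 0x1 = 0
rsvd [1+:6] = (word>>1) & 0x3f = 6  ←
addr_hi [7+:1] = (word>>7) & 0x1 = 0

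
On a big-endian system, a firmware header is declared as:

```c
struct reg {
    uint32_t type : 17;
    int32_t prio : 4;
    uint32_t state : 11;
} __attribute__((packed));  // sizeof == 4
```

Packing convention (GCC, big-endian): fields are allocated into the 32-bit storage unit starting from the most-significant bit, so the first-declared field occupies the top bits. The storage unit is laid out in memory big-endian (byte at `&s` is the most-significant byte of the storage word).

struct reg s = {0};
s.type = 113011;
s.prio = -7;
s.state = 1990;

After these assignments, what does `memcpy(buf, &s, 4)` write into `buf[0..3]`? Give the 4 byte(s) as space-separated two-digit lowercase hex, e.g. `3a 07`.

dc b9 cf c6

type (17b) val=113011 bits=0x1b973 at bit 15: 0xdcb98000
prio (4b) val=-7 bits=0x9 at bit 11: 0xdcb9c800
state (11b) val=1990 bits=0x7c6 at bit 0: 0xdcb9cfc6
word = 0xdcb9cfc6 → big-endian bytes:
  [0]=0xdc  [1]=0xb9  [2]=0xcf  [3]=0xc6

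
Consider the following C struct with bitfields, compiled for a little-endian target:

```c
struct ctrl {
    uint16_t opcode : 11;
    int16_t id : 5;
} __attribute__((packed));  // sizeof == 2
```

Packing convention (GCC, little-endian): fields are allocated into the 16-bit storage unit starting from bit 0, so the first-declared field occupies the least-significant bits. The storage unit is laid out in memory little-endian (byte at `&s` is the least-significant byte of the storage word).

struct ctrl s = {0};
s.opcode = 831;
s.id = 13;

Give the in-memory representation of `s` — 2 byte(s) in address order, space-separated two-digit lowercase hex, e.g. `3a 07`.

[0+:11] opcode=831 & 0x7ff = 0x33f; word=0x033f
[11+:5] id=13 & 0x1f = 0xd; word=0x6b3f
word = 0x6b3f → little-endian bytes:
  [0]=0x3f  [1]=0x6b

3f 6b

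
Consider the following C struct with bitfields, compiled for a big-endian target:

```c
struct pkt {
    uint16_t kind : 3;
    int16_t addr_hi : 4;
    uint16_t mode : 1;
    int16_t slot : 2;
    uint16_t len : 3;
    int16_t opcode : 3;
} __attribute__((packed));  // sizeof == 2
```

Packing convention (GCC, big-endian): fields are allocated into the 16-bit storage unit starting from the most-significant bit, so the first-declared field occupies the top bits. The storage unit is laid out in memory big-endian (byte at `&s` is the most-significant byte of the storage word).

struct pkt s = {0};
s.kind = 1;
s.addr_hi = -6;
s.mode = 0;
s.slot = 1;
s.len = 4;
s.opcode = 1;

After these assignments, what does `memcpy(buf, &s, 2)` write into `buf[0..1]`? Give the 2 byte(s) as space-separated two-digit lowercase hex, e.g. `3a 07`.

[13+:3] kind=1 & 0x7 = 0x1; word=0x2000
[9+:4] addr_hi=-6 & 0xf = 0xa; word=0x3400
[8+:1] mode=0 & 0x1 = 0x0; word=0x3400
[6+:2] slot=1 & 0x3 = 0x1; word=0x3440
[3+:3] len=4 & 0x7 = 0x4; word=0x3460
[0+:3] opcode=1 & 0x7 = 0x1; word=0x3461
word = 0x3461 → big-endian bytes:
  [0]=0x34  [1]=0x61

34 61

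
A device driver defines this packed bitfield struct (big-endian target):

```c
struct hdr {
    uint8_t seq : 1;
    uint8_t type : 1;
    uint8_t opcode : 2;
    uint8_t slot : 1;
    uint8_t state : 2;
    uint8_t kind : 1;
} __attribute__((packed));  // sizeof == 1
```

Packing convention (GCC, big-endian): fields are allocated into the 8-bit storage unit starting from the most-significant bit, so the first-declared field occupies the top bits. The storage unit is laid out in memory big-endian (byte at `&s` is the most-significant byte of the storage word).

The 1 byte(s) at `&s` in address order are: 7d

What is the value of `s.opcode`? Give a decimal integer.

3

[0]=0x7d (big-endian) → word 0x7d
seq:1 @ bit 7 → (0x7d>>7)&0x1 = 0x0
type:1 @ bit 6 → (0x7d>>6)&0x1 = 0x1
opcode:2 @ bit 4 → (0x7d>>4)&0x3 = 0x3  ←
slot:1 @ bit 3 → (0x7d>>3)&0x1 = 0x1
state:2 @ bit 1 → (0x7d>>1)&0x3 = 0x2
kind:1 @ bit 0 → (0x7d>>0)&0x1 = 0x1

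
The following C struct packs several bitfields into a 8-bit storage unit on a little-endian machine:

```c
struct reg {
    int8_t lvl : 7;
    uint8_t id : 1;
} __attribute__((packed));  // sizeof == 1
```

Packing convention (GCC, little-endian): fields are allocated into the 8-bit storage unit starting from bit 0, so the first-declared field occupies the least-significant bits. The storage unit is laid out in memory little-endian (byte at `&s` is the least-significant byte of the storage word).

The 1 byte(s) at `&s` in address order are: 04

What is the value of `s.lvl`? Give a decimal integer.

4

[0]=0x04 (little-endian) → word 0x04
lvl [0+:7] = (word>>0) & 0x7f = 4  ←
id [7+:1] = (word>>7) & 0x1 = 0
lvl signed 7b, MSB=0: value = 4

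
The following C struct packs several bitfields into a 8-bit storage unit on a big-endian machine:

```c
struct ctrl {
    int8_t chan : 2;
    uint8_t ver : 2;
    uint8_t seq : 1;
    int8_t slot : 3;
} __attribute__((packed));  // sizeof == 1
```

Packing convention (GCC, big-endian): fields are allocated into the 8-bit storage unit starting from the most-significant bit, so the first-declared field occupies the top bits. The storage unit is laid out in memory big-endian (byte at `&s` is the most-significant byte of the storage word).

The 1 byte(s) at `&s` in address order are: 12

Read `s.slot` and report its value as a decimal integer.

[0]=0x12 (big-endian) → word 0x12
chan [6+:2] = (word>>6) & 0x3 = 0
ver [4+:2] = (word>>4) & 0x3 = 1
seq [3+:1] = (word>>3) & 0x1 = 0
slot [0+:3] = (word>>0) & 0x7 = 2  ←
slot signed 3b, MSB=0: value = 2

2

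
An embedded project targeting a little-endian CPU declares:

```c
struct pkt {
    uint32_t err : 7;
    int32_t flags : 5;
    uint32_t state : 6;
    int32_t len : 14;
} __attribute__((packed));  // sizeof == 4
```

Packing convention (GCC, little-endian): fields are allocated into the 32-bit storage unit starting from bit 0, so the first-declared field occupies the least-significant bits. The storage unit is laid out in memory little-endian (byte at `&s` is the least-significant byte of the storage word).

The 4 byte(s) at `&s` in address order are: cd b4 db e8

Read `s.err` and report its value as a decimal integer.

77

[0]=0xcd [1]=0xb4 [2]=0xdb [3]=0xe8 (little-endian) → word 0xe8dbb4cd
err [0+:7] = (word>>0) & 0x7f = 77  ←
flags [7+:5] = (word>>7) & 0x1f = 9
state [12+:6] = (word>>12) & 0x3f = 59
len [18+:14] = (word>>18) & 0x3fff = 14902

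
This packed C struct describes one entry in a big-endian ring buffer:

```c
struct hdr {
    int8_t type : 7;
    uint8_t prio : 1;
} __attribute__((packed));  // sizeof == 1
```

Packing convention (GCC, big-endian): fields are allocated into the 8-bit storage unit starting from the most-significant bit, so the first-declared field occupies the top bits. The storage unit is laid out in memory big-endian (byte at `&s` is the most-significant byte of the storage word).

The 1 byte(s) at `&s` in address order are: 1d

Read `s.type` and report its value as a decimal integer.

[0]=0x1d (big-endian) → word 0x1d
type [1+:7] = (word>>1) & 0x7f = 14  ←
prio [0+:1] = (word>>0) & 0x1 = 1
type signed 7b, MSB=0: value = 14

14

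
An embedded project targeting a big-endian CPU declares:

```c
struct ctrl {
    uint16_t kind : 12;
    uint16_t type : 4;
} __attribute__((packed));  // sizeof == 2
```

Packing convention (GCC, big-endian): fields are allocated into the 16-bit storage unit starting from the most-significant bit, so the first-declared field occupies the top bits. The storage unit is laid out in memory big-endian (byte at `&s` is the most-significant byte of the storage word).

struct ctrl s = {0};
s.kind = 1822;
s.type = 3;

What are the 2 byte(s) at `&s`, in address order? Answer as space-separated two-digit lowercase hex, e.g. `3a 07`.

[4+:12] kind=1822 & 0xfff = 0x71e; word=0x71e0
[0+:4] type=3 & 0xf = 0x3; word=0x71e3
word = 0x71e3 → big-endian bytes:
  [0]=0x71  [1]=0xe3

71 e3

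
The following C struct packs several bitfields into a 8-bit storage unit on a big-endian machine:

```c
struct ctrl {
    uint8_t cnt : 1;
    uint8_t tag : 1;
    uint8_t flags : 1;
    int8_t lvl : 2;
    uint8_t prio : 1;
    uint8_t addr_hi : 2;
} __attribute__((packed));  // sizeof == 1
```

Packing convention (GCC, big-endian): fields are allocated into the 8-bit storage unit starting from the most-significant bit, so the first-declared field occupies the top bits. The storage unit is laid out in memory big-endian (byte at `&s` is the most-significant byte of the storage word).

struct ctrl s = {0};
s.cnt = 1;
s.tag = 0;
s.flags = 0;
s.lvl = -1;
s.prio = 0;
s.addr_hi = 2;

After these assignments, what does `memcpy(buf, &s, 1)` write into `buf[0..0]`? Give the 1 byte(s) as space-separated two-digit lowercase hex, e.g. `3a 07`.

[7+:1] cnt=1 & 0x1 = 0x1; word=0x80
[6+:1] tag=0 & 0x1 = 0x0; word=0x80
[5+:1] flags=0 & 0x1 = 0x0; word=0x80
[3+:2] lvl=-1 & 0x3 = 0x3; word=0x98
[2+:1] prio=0 & 0x1 = 0x0; word=0x98
[0+:2] addr_hi=2 & 0x3 = 0x2; word=0x9a
word = 0x9a → big-endian bytes:
  [0]=0x9a

9a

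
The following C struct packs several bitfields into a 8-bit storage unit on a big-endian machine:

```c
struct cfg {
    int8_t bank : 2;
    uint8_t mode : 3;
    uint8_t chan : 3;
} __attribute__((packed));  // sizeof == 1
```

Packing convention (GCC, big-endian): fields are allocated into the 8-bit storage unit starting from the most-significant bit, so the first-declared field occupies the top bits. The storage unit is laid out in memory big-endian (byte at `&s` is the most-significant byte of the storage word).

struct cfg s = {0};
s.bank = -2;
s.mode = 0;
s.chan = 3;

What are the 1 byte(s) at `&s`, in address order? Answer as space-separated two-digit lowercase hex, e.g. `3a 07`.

83

bank (2b) val=-2 bits=0x2 at bit 6: 0x80
mode (3b) val=0 bits=0x0 at bit 3: 0x80
chan (3b) val=3 bits=0x3 at bit 0: 0x83
word = 0x83 → big-endian bytes:
  [0]=0x83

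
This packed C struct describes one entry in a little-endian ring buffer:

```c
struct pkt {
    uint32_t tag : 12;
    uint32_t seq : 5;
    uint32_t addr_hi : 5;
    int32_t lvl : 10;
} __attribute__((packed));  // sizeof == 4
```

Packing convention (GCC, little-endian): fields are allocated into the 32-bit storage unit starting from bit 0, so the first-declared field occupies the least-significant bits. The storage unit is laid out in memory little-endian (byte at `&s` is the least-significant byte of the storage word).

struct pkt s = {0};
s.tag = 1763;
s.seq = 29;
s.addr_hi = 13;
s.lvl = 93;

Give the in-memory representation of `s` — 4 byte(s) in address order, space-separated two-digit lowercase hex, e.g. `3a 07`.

tag (12b) val=1763 bits=0x6e3 at bit 0: 0x000006e3
seq (5b) val=29 bits=0x1d at bit 12: 0x0001d6e3
addr_hi (5b) val=13 bits=0xd at bit 17: 0x001bd6e3
lvl (10b) val=93 bits=0x5d at bit 22: 0x175bd6e3
word = 0x175bd6e3 → little-endian bytes:
  [0]=0xe3  [1]=0xd6  [2]=0x5b  [3]=0x17

e3 d6 5b 17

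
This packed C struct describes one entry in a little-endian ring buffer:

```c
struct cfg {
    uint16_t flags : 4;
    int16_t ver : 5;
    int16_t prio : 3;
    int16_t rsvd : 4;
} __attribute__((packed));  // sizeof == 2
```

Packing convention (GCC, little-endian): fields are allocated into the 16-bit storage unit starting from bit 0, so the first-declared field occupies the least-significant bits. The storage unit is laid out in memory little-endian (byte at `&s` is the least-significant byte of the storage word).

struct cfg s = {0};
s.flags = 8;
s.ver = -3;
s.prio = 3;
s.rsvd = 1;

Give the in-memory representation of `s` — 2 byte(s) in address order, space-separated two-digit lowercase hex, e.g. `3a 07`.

flags:4 = 8 → 0x8 << 0 → word 0x0008
ver:5 = -3 → 0x1d << 4 → word 0x01d8
prio:3 = 3 → 0x3 << 9 → word 0x07d8
rsvd:4 = 1 → 0x1 << 12 → word 0x17d8
word = 0x17d8 → little-endian bytes:
  [0]=0xd8  [1]=0x17

d8 17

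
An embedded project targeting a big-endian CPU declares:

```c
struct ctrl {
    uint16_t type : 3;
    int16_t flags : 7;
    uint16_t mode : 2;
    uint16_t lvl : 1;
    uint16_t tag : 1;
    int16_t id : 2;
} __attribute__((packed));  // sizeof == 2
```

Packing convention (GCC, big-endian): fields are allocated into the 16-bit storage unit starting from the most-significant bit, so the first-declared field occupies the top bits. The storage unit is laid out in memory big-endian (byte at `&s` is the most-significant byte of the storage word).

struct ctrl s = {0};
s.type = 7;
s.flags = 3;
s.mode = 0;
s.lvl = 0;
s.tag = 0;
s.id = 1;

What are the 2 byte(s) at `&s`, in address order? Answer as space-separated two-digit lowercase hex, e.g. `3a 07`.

e0 c1

[13+:3] type=7 & 0x7 = 0x7; word=0xe000
[6+:7] flags=3 & 0x7f = 0x3; word=0xe0c0
[4+:2] mode=0 & 0x3 = 0x0; word=0xe0c0
[3+:1] lvl=0 & 0x1 = 0x0; word=0xe0c0
[2+:1] tag=0 & 0x1 = 0x0; word=0xe0c0
[0+:2] id=1 & 0x3 = 0x1; word=0xe0c1
word = 0xe0c1 → big-endian bytes:
  [0]=0xe0  [1]=0xc1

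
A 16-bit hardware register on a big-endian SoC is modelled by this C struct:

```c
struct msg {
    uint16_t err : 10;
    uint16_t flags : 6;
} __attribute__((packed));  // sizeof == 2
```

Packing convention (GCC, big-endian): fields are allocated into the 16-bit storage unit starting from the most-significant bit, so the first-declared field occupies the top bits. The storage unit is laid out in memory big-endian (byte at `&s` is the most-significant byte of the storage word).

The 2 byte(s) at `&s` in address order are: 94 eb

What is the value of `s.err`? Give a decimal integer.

[0]=0x94 [1]=0xeb (big-endian) → word 0x94eb
err [6+:10] = (word>>6) & 0x3ff = 595  ←
flags [0+:6] = (word>>0) & 0x3f = 43

595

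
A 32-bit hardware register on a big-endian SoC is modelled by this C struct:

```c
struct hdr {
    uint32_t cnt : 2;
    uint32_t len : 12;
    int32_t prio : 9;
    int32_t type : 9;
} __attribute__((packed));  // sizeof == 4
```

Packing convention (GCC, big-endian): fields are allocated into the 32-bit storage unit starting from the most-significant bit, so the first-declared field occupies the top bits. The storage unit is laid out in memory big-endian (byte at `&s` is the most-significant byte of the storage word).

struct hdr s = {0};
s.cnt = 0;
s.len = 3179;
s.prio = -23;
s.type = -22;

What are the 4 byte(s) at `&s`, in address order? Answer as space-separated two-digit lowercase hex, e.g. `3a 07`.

31 af d3 ea

[30+:2] cnt=0 & 0x3 = 0x0; word=0x00000000
[18+:12] len=3179 & 0xfff = 0xc6b; word=0x31ac0000
[9+:9] prio=-23 & 0x1ff = 0x1e9; word=0x31afd200
[0+:9] type=-22 & 0x1ff = 0x1ea; word=0x31afd3ea
word = 0x31afd3ea → big-endian bytes:
  [0]=0x31  [1]=0xaf  [2]=0xd3  [3]=0xea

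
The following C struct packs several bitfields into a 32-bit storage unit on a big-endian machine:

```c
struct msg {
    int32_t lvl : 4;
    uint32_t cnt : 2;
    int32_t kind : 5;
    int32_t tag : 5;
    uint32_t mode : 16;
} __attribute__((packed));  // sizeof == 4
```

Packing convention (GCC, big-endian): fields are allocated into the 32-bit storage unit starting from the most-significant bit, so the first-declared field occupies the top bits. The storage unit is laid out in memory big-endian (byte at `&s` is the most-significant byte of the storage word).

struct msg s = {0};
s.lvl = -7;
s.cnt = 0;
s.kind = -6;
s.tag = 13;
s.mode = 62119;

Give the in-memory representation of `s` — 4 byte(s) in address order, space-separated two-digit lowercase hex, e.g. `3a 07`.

93 4d f2 a7

lvl (4b) val=-7 bits=0x9 at bit 28: 0x90000000
cnt (2b) val=0 bits=0x0 at bit 26: 0x90000000
kind (5b) val=-6 bits=0x1a at bit 21: 0x93400000
tag (5b) val=13 bits=0xd at bit 16: 0x934d0000
mode (16b) val=62119 bits=0xf2a7 at bit 0: 0x934df2a7
word = 0x934df2a7 → big-endian bytes:
  [0]=0x93  [1]=0x4d  [2]=0xf2  [3]=0xa7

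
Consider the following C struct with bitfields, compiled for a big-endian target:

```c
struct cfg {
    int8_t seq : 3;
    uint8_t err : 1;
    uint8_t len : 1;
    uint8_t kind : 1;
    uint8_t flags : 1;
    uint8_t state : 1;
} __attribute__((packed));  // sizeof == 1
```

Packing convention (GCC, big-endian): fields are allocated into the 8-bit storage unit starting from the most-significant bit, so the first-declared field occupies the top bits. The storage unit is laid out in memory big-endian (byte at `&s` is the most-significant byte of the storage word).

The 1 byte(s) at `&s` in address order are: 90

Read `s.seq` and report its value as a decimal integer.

-4

[0]=0x90 (big-endian) → word 0x90
seq [5+:3] = (word>>5) & 0x7 = 4  ←
err [4+:1] = (word>>4) & 0x1 = 1
len [3+:1] = (word>>3) & 0x1 = 0
kind [2+:1] = (word>>2) & 0x1 = 0
flags [1+:1] = (word>>1) & 0x1 = 0
state [0+:1] = (word>>0) & 0x1 = 0
seq signed 3b, MSB=1: 4 - 8 = -4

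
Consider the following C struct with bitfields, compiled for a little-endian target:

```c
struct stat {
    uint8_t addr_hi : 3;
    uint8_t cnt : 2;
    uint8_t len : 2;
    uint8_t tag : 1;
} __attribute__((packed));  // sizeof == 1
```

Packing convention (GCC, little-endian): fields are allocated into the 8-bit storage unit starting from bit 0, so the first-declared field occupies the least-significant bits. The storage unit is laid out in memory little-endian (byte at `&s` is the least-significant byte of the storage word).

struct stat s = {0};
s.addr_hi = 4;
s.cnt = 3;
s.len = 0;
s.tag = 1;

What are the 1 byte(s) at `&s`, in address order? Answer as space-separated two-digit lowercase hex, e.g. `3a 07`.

[0+:3] addr_hi=4 & 0x7 = 0x4; word=0x04
[3+:2] cnt=3 & 0x3 = 0x3; word=0x1c
[5+:2] len=0 & 0x3 = 0x0; word=0x1c
[7+:1] tag=1 & 0x1 = 0x1; word=0x9c
word = 0x9c → little-endian bytes:
  [0]=0x9c

9c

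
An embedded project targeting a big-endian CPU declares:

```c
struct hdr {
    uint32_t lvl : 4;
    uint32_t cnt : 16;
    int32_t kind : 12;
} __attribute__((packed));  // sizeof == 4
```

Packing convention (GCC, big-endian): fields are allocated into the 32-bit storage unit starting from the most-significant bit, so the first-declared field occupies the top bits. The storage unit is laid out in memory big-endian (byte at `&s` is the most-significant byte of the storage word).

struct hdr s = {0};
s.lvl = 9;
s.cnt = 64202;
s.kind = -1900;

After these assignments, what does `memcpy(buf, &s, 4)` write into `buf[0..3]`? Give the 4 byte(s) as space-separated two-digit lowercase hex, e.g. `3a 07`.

9f ac a8 94

lvl (4b) val=9 bits=0x9 at bit 28: 0x90000000
cnt (16b) val=64202 bits=0xfaca at bit 12: 0x9faca000
kind (12b) val=-1900 bits=0x894 at bit 0: 0x9faca894
word = 0x9faca894 → big-endian bytes:
  [0]=0x9f  [1]=0xac  [2]=0xa8  [3]=0x94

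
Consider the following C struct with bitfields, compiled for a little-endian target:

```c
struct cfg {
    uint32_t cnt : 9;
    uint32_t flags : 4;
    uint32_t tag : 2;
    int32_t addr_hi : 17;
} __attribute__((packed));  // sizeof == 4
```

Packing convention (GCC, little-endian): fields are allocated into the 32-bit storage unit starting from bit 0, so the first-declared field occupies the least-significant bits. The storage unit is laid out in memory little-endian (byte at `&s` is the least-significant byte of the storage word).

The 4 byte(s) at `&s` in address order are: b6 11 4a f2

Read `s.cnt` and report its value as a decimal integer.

438

[0]=0xb6 [1]=0x11 [2]=0x4a [3]=0xf2 (little-endian) → word 0xf24a11b6
cnt [0+:9] = (word>>0) & 0x1ff = 438  ←
flags [9+:4] = (word>>9) & 0xf = 8
tag [13+:2] = (word>>13) & 0x3 = 0
addr_hi [15+:17] = (word>>15) & 0x1ffff = 124052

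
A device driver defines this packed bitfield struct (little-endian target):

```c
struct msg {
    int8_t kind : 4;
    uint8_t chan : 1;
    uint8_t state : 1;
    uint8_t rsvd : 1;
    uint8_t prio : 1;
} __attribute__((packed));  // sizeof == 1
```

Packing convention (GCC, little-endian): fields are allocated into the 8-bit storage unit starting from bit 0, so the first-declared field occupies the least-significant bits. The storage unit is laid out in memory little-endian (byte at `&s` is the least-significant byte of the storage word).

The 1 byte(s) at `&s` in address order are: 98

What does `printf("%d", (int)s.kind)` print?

[0]=0x98 (little-endian) → word 0x98
kind [0+:4] = (word>>0) & 0xf = 8  ←
chan [4+:1] = (word>>4) & 0x1 = 1
state [5+:1] = (word>>5) & 0x1 = 0
rsvd [6+:1] = (word>>6) & 0x1 = 0
prio [7+:1] = (word>>7) & 0x1 = 1
kind signed 4b, MSB=1: 8 - 16 = -8

-8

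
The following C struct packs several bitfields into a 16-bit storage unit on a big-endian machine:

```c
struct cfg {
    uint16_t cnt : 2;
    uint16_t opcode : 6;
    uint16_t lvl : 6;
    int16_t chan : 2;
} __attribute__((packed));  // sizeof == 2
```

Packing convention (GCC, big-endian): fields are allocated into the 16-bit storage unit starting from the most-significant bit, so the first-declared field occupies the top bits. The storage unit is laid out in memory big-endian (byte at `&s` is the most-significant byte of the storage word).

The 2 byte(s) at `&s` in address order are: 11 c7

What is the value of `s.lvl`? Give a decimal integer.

49

[0]=0x11 [1]=0xc7 (big-endian) → word 0x11c7
cnt [14+:2] = (word>>14) & 0x3 = 0
opcode [8+:6] = (word>>8) & 0x3f = 17
lvl [2+:6] = (word>>2) & 0x3f = 49  ←
chan [0+:2] = (word>>0) & 0x3 = 3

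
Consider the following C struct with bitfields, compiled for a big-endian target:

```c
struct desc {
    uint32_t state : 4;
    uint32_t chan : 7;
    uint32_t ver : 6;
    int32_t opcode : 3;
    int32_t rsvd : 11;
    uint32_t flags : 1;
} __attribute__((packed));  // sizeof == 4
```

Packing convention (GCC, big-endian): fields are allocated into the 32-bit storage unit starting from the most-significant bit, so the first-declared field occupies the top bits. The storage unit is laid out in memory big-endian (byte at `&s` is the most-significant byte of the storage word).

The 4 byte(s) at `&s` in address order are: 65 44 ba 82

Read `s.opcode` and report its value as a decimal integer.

3

[0]=0x65 [1]=0x44 [2]=0xba [3]=0x82 (big-endian) → word 0x6544ba82
state:4 @ bit 28 → (0x6544ba82>>28)&0xf = 0x6
chan:7 @ bit 21 → (0x6544ba82>>21)&0x7f = 0x2a
ver:6 @ bit 15 → (0x6544ba82>>15)&0x3f = 0x9
opcode:3 @ bit 12 → (0x6544ba82>>12)&0x7 = 0x3  ←
rsvd:11 @ bit 1 → (0x6544ba82>>1)&0x7ff = 0x541
flags:1 @ bit 0 → (0x6544ba82>>0)&0x1 = 0x0
opcode signed 3b, MSB=0: value = 3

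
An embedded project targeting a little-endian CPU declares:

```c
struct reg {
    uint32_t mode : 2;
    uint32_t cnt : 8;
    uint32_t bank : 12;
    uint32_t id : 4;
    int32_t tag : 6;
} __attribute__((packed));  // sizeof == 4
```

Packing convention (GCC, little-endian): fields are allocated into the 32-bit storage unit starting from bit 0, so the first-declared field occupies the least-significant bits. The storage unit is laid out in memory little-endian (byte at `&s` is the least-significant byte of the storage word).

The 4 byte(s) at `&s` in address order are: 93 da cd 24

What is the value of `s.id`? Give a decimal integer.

[0]=0x93 [1]=0xda [2]=0xcd [3]=0x24 (little-endian) → word 0x24cdda93
mode [0+:2] = (word>>0) & 0x3 = 3
cnt [2+:8] = (word>>2) & 0xff = 164
bank [10+:12] = (word>>10) & 0xfff = 886
id [22+:4] = (word>>22) & 0xf = 3  ←
tag [26+:6] = (word>>26) & 0x3f = 9

3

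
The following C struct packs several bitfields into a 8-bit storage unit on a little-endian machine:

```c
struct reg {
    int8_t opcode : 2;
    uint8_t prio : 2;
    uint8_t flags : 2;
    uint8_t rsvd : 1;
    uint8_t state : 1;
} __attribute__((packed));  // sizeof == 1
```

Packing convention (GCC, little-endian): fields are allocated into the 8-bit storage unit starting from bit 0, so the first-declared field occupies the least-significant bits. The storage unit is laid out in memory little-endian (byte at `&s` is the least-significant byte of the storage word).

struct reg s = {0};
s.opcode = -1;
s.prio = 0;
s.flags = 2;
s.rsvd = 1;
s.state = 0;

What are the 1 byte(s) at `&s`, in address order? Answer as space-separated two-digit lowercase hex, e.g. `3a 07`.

63

[0+:2] opcode=-1 & 0x3 = 0x3; word=0x03
[2+:2] prio=0 & 0x3 = 0x0; word=0x03
[4+:2] flags=2 & 0x3 = 0x2; word=0x23
[6+:1] rsvd=1 & 0x1 = 0x1; word=0x63
[7+:1] state=0 & 0x1 = 0x0; word=0x63
word = 0x63 → little-endian bytes:
  [0]=0x63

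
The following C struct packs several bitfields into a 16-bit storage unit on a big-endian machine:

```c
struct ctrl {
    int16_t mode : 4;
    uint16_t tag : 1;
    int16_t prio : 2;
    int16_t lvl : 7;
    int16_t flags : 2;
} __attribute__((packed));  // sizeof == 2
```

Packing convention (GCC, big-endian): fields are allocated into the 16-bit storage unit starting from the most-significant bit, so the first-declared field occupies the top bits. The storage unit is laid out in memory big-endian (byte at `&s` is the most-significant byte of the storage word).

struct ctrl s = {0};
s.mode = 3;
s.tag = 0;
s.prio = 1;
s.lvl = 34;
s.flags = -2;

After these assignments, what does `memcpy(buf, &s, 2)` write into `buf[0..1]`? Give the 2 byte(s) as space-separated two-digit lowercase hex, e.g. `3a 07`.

32 8a

mode (4b) val=3 bits=0x3 at bit 12: 0x3000
tag (1b) val=0 bits=0x0 at bit 11: 0x3000
prio (2b) val=1 bits=0x1 at bit 9: 0x3200
lvl (7b) val=34 bits=0x22 at bit 2: 0x3288
flags (2b) val=-2 bits=0x2 at bit 0: 0x328a
word = 0x328a → big-endian bytes:
  [0]=0x32  [1]=0x8a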